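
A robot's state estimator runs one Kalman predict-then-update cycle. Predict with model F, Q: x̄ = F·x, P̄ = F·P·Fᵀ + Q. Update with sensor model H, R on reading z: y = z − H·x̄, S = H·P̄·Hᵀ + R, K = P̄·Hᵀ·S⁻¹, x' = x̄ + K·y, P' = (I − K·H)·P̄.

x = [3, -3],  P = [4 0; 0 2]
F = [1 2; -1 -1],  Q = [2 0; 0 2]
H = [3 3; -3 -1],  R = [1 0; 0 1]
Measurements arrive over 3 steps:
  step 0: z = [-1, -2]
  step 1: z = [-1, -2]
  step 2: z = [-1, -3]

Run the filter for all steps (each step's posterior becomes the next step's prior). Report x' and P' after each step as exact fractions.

step 0: x' = [2111/1869, -2768/1869], P' = [494/1869 -584/1869; -584/1869 872/1869]
step 1: x' = [133891/176703, -56405/58901], P' = [13056/58901 -45010/176703; -45010/176703 68584/176703]
step 2: x' = [5335047/4375117, -67196860/48126287], P' = [2895350/13125351 -1108782/4375117; -1108782/4375117 18604082/48126287]

step 0: x̄ = F·x = [-3, 0]
step 0: P̄ = F·P·Fᵀ + Q = [14 -8; -8 8]
step 0: y = z − H·x̄ = [8, -11]
step 0: S = H·P̄·Hᵀ + R = [55 -54; -54 87]
step 0: K = P̄·Hᵀ·S⁻¹ = [-90/623 -898/1869; 288/623 880/1869]
step 0: x' = x̄ + K·y = [2111/1869, -2768/1869]
step 0: P' = (I − K·H)·P̄ = [494/1869 -584/1869; -584/1869 872/1869]
step 1: x̄ = F·x = [-3425/1869, 219/623]
step 1: P̄ = F·P·Fᵀ + Q = [5384/1869 -162/623; -162/623 1312/623]
step 1: y = z − H·x̄ = [2145/623, -636/89]
step 1: S = H·P̄·Hᵀ + R = [25667/623 -2592/89; -2592/89 2445/89]
step 1: K = P̄·Hᵀ·S⁻¹ = [-5842/58901 -72494/176703; 23574/58901 66446/176703]
step 1: x' = x̄ + K·y = [133891/176703, -56405/58901]
step 1: P' = (I − K·H)·P̄ = [13056/58901 -45010/176703; -45010/176703 68584/176703]
step 2: x̄ = F·x = [-204539/176703, 35324/176703]
step 2: P̄ = F·P·Fᵀ + Q = [162290/58901 -41306/176703; -41306/176703 371138/176703]
step 2: y = z − H·x̄ = [110314/58901, -1108402/176703]
step 2: S = H·P̄·Hᵀ + R = [2385089/58901 -1666524/58901; -1666524/58901 4681835/176703]
step 2: K = P̄·Hᵀ·S⁻¹ = [-430996/4375117 -1786568/4375117; 19222440/48126287 17985724/48126287]
step 2: x' = x̄ + K·y = [5335047/4375117, -67196860/48126287]
step 2: P' = (I − K·H)·P̄ = [2895350/13125351 -1108782/4375117; -1108782/4375117 18604082/48126287]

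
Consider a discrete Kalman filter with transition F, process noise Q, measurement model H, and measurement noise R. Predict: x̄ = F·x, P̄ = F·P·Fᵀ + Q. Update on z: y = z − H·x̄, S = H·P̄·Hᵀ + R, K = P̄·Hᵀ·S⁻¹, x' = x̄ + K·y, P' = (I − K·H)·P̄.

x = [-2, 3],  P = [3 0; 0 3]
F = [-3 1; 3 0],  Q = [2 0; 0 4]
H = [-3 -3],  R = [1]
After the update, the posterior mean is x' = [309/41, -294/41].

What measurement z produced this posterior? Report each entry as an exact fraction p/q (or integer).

z = [-1]

x̄ = F·x = [9, -6]
P̄ = F·P·Fᵀ + Q = [32 -27; -27 31]
S = H·P̄·Hᵀ + R = [82]
K = P̄·Hᵀ·S⁻¹ = [-15/82; -6/41]
x' − x̄ = [-60/41, -48/41] = K·y
y = (KᵀK)⁻¹·Kᵀ·(x' − x̄) = [8]
z = y + H·x̄ = [8] + [-9] = [-1]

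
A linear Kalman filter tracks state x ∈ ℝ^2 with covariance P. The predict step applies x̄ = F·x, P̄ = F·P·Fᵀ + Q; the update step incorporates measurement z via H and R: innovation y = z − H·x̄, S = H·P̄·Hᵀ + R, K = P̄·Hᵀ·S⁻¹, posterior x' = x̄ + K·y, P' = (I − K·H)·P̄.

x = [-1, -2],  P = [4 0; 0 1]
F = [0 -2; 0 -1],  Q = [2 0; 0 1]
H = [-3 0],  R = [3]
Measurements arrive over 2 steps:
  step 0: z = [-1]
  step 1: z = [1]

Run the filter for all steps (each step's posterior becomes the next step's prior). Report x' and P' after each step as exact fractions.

step 0: x̄ = F·x = [4, 2]
step 0: P̄ = F·P·Fᵀ + Q = [6 2; 2 2]
step 0: y = z − H·x̄ = [11]
step 0: S = H·P̄·Hᵀ + R = [57]
step 0: K = P̄·Hᵀ·S⁻¹ = [-6/19; -2/19]
step 0: x' = x̄ + K·y = [10/19, 16/19]
step 0: P' = (I − K·H)·P̄ = [6/19 2/19; 2/19 26/19]
step 1: x̄ = F·x = [-32/19, -16/19]
step 1: P̄ = F·P·Fᵀ + Q = [142/19 52/19; 52/19 45/19]
step 1: y = z − H·x̄ = [-77/19]
step 1: S = H·P̄·Hᵀ + R = [1335/19]
step 1: K = P̄·Hᵀ·S⁻¹ = [-142/445; -52/445]
step 1: x' = x̄ + K·y = [-174/445, -164/445]
step 1: P' = (I − K·H)·P̄ = [142/445 52/445; 52/445 627/445]

step 0: x' = [10/19, 16/19], P' = [6/19 2/19; 2/19 26/19]
step 1: x' = [-174/445, -164/445], P' = [142/445 52/445; 52/445 627/445]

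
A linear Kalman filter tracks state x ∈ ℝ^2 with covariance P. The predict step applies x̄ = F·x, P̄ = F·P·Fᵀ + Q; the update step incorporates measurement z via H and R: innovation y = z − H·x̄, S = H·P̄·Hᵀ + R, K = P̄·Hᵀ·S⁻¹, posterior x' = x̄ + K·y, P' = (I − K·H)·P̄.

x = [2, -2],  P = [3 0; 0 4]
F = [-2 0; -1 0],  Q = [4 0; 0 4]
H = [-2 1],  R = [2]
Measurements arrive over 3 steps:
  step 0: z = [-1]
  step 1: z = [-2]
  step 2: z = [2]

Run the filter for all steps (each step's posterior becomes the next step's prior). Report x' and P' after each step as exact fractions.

step 0: x' = [-2/7, -9/7], P' = [108/49 164/49; 164/49 318/49]
step 1: x' = [236/205, 366/1025], P' = [84/41 632/205; 632/205 6192/1025]
step 2: x' = [-1304/829, -4452/4145], P' = [1668/829 2504/829; 2504/829 4920/829]

step 0: x̄ = F·x = [-4, -2]
step 0: P̄ = F·P·Fᵀ + Q = [16 6; 6 7]
step 0: y = z − H·x̄ = [-7]
step 0: S = H·P̄·Hᵀ + R = [49]
step 0: K = P̄·Hᵀ·S⁻¹ = [-26/49; -5/49]
step 0: x' = x̄ + K·y = [-2/7, -9/7]
step 0: P' = (I − K·H)·P̄ = [108/49 164/49; 164/49 318/49]
step 1: x̄ = F·x = [4/7, 2/7]
step 1: P̄ = F·P·Fᵀ + Q = [628/49 216/49; 216/49 304/49]
step 1: y = z − H·x̄ = [-8/7]
step 1: S = H·P̄·Hᵀ + R = [2050/49]
step 1: K = P̄·Hᵀ·S⁻¹ = [-104/205; -64/1025]
step 1: x' = x̄ + K·y = [236/205, 366/1025]
step 1: P' = (I − K·H)·P̄ = [84/41 632/205; 632/205 6192/1025]
step 2: x̄ = F·x = [-472/205, -236/205]
step 2: P̄ = F·P·Fᵀ + Q = [500/41 168/41; 168/41 248/41]
step 2: y = z − H·x̄ = [-298/205]
step 2: S = H·P̄·Hᵀ + R = [1658/41]
step 2: K = P̄·Hᵀ·S⁻¹ = [-416/829; -44/829]
step 2: x' = x̄ + K·y = [-1304/829, -4452/4145]
step 2: P' = (I − K·H)·P̄ = [1668/829 2504/829; 2504/829 4920/829]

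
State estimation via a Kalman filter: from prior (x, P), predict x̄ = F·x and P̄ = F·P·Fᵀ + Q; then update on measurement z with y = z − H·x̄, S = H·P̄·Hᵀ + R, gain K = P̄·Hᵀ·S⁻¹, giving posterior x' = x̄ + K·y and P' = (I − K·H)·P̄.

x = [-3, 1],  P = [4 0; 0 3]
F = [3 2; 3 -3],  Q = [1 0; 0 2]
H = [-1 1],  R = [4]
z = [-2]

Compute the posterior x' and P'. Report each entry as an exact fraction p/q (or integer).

x' = [-667/82, -843/82]
P' = [3057/82 2933/82; 2933/82 3121/82]

x̄ = F·x = [-7, -12]
P̄ = F·P·Fᵀ + Q = [49 18; 18 65]
y = z − H·x̄ = [3]
S = H·P̄·Hᵀ + R = [82]
K = P̄·Hᵀ·S⁻¹ = [-31/82; 47/82]
x' = x̄ + K·y = [-667/82, -843/82]
P' = (I − K·H)·P̄ = [3057/82 2933/82; 2933/82 3121/82]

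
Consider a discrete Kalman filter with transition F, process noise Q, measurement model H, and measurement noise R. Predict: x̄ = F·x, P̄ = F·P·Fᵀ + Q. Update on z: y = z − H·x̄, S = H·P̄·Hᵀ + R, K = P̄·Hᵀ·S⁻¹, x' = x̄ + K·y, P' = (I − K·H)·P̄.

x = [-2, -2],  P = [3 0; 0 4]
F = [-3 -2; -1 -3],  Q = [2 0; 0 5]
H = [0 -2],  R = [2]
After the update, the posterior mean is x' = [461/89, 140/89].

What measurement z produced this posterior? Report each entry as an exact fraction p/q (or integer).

x̄ = F·x = [10, 8]
P̄ = F·P·Fᵀ + Q = [45 33; 33 44]
S = H·P̄·Hᵀ + R = [178]
K = P̄·Hᵀ·S⁻¹ = [-33/89; -44/89]
x' − x̄ = [-429/89, -572/89] = K·y
y = (KᵀK)⁻¹·Kᵀ·(x' − x̄) = [13]
z = y + H·x̄ = [13] + [-16] = [-3]

z = [-3]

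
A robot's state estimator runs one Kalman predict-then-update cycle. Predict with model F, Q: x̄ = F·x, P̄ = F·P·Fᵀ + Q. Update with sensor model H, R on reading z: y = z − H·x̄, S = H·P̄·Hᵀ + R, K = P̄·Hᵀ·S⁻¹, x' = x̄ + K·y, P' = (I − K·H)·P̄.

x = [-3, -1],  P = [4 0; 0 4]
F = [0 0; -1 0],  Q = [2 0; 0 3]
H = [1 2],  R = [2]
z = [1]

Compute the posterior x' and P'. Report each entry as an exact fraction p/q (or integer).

x̄ = F·x = [0, 3]
P̄ = F·P·Fᵀ + Q = [2 0; 0 7]
y = z − H·x̄ = [-5]
S = H·P̄·Hᵀ + R = [32]
K = P̄·Hᵀ·S⁻¹ = [1/16; 7/16]
x' = x̄ + K·y = [-5/16, 13/16]
P' = (I − K·H)·P̄ = [15/8 -7/8; -7/8 7/8]

x' = [-5/16, 13/16]
P' = [15/8 -7/8; -7/8 7/8]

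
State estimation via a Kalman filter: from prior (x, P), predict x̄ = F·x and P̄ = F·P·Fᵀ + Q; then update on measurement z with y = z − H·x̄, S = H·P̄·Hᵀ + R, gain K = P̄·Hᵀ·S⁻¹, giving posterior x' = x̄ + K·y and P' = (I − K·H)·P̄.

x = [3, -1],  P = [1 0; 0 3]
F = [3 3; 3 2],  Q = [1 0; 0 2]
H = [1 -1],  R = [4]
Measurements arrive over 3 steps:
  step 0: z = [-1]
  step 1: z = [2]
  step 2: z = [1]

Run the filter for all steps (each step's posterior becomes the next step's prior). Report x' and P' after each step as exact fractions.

step 0: x' = [6, 7], P' = [27 23; 23 107/5]
step 1: x' = [2183/142, 1799/142], P' = [30737/142 28053/142; 28053/142 25857/142]
step 2: x' = [370001/26851, 336522/26851], P' = [7297449/26851 6649961/26851; 6649961/26851 6107605/26851]

step 0: x̄ = F·x = [6, 7]
step 0: P̄ = F·P·Fᵀ + Q = [37 27; 27 23]
step 0: y = z − H·x̄ = [0]
step 0: S = H·P̄·Hᵀ + R = [10]
step 0: K = P̄·Hᵀ·S⁻¹ = [1; 2/5]
step 0: x' = x̄ + K·y = [6, 7]
step 0: P' = (I − K·H)·P̄ = [27 23; 23 107/5]
step 1: x̄ = F·x = [39, 32]
step 1: P̄ = F·P·Fᵀ + Q = [4253/5 3582/5; 3582/5 3033/5]
step 1: y = z − H·x̄ = [-5]
step 1: S = H·P̄·Hᵀ + R = [142/5]
step 1: K = P̄·Hᵀ·S⁻¹ = [671/142; 549/142]
step 1: x' = x̄ + K·y = [2183/142, 1799/142]
step 1: P' = (I − K·H)·P̄ = [30737/142 28053/142; 28053/142 25857/142]
step 2: x̄ = F·x = [5973/71, 10147/142]
step 2: P̄ = F·P·Fᵀ + Q = [507221/71 426285/71; 426285/71 716981/142]
step 2: y = z − H·x̄ = [-1657/142]
step 2: S = H·P̄·Hᵀ + R = [26851/142]
step 2: K = P̄·Hᵀ·S⁻¹ = [161872/26851; 135589/26851]
step 2: x' = x̄ + K·y = [370001/26851, 336522/26851]
step 2: P' = (I − K·H)·P̄ = [7297449/26851 6649961/26851; 6649961/26851 6107605/26851]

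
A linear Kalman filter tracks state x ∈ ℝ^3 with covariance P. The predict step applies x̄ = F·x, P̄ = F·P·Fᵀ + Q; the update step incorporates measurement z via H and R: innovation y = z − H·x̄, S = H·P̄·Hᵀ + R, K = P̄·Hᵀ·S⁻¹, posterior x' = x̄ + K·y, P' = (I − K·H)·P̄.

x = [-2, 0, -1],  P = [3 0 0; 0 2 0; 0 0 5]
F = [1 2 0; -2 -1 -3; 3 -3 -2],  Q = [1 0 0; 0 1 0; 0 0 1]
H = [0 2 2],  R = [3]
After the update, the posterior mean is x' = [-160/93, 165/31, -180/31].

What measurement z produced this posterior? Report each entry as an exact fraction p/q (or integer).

x̄ = F·x = [-2, 7, -4]
P̄ = F·P·Fᵀ + Q = [12 -10 -3; -10 60 18; -3 18 66]
S = H·P̄·Hᵀ + R = [651]
K = P̄·Hᵀ·S⁻¹ = [-26/651; 52/217; 8/31]
x' − x̄ = [26/93, -52/31, -56/31] = K·y
y = (KᵀK)⁻¹·Kᵀ·(x' − x̄) = [-7]
z = y + H·x̄ = [-7] + [6] = [-1]

z = [-1]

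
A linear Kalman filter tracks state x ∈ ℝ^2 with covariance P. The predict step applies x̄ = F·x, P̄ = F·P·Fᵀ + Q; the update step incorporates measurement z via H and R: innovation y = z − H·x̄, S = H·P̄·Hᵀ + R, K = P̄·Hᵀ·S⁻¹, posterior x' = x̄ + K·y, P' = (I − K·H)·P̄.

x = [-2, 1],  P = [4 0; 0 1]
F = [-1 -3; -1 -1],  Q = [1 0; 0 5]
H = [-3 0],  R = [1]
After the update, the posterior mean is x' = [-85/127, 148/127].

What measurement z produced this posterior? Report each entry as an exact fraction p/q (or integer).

x̄ = F·x = [-1, 1]
P̄ = F·P·Fᵀ + Q = [14 7; 7 10]
S = H·P̄·Hᵀ + R = [127]
K = P̄·Hᵀ·S⁻¹ = [-42/127; -21/127]
x' − x̄ = [42/127, 21/127] = K·y
y = (KᵀK)⁻¹·Kᵀ·(x' − x̄) = [-1]
z = y + H·x̄ = [-1] + [3] = [2]

z = [2]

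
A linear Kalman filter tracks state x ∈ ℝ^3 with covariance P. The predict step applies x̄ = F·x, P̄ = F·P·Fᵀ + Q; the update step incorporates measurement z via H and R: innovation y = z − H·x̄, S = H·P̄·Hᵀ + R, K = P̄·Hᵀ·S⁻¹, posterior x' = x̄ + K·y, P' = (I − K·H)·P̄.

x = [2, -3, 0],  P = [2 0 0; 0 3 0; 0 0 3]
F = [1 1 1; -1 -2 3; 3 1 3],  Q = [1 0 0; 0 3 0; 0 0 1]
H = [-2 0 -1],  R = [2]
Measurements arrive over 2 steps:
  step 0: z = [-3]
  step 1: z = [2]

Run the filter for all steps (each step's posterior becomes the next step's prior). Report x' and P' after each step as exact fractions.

step 0: x̄ = F·x = [-1, 4, 3]
step 0: P̄ = F·P·Fᵀ + Q = [9 1 18; 1 44 15; 18 15 49]
step 0: y = z − H·x̄ = [-2]
step 0: S = H·P̄·Hᵀ + R = [159]
step 0: K = P̄·Hᵀ·S⁻¹ = [-12/53; -17/159; -85/159]
step 0: x' = x̄ + K·y = [-29/53, 670/159, 647/159]
step 0: P' = (I − K·H)·P̄ = [45/53 -151/53 -66/53; -151/53 6707/159 940/159; -66/53 940/159 566/159]
step 1: x̄ = F·x = [410/53, 688/159, 2350/159]
step 1: P̄ = F·P·Fᵀ + Q = [2715/53 -3316/53 3190/53; -3316/53 20630/159 -9562/159; 3190/53 -9562/159 12533/159]
step 1: y = z − H·x̄ = [5128/159]
step 1: S = H·P̄·Hᵀ + R = [83711/159]
step 1: K = P̄·Hᵀ·S⁻¹ = [-25860/83711; 29458/83711; -31673/83711]
step 1: x' = x̄ + K·y = [-186450/83711, 1312288/83711, 215734/83711]
step 1: P' = (I − K·H)·P̄ = [82305/83711 -446372/83711 -112890/83711; -446372/83711 5403674/83711 833828/83711; -112890/83711 833828/83711 289126/83711]

step 0: x' = [-29/53, 670/159, 647/159], P' = [45/53 -151/53 -66/53; -151/53 6707/159 940/159; -66/53 940/159 566/159]
step 1: x' = [-186450/83711, 1312288/83711, 215734/83711], P' = [82305/83711 -446372/83711 -112890/83711; -446372/83711 5403674/83711 833828/83711; -112890/83711 833828/83711 289126/83711]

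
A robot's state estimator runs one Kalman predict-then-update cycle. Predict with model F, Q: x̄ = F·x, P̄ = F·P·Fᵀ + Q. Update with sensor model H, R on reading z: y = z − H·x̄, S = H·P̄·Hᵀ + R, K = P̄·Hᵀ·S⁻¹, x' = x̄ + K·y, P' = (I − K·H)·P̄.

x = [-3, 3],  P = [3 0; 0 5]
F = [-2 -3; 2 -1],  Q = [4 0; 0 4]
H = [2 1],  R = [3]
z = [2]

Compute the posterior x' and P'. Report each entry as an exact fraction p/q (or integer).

x' = [257/56, -2061/280]
P' = [291/56 -507/56; -507/56 5151/280]

x̄ = F·x = [-3, -9]
P̄ = F·P·Fᵀ + Q = [61 3; 3 21]
y = z − H·x̄ = [17]
S = H·P̄·Hᵀ + R = [280]
K = P̄·Hᵀ·S⁻¹ = [25/56; 27/280]
x' = x̄ + K·y = [257/56, -2061/280]
P' = (I − K·H)·P̄ = [291/56 -507/56; -507/56 5151/280]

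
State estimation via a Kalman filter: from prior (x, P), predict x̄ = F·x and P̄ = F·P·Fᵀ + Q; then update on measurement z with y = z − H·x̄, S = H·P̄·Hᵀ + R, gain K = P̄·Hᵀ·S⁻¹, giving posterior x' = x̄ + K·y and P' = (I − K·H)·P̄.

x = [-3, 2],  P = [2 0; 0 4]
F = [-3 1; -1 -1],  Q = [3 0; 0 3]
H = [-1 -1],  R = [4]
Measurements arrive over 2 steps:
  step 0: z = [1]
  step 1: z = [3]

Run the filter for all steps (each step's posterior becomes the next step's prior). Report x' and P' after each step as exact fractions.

step 0: x̄ = F·x = [11, 1]
step 0: P̄ = F·P·Fᵀ + Q = [25 2; 2 9]
step 0: y = z − H·x̄ = [13]
step 0: S = H·P̄·Hᵀ + R = [42]
step 0: K = P̄·Hᵀ·S⁻¹ = [-9/14; -11/42]
step 0: x' = x̄ + K·y = [37/14, -101/42]
step 0: P' = (I − K·H)·P̄ = [107/14 -71/14; -71/14 257/42]
step 1: x̄ = F·x = [-31/3, -5/21]
step 1: P̄ = F·P·Fᵀ + Q = [325/3 20/3; 20/3 139/21]
step 1: y = z − H·x̄ = [-53/7]
step 1: S = H·P̄·Hᵀ + R = [926/7]
step 1: K = P̄·Hᵀ·S⁻¹ = [-805/926; -93/926]
step 1: x' = x̄ + K·y = [-10421/2778, 1451/2778]
step 1: P' = (I − K·H)·P̄ = [23225/2778 -13565/2778; -13565/2778 14681/2778]

step 0: x' = [37/14, -101/42], P' = [107/14 -71/14; -71/14 257/42]
step 1: x' = [-10421/2778, 1451/2778], P' = [23225/2778 -13565/2778; -13565/2778 14681/2778]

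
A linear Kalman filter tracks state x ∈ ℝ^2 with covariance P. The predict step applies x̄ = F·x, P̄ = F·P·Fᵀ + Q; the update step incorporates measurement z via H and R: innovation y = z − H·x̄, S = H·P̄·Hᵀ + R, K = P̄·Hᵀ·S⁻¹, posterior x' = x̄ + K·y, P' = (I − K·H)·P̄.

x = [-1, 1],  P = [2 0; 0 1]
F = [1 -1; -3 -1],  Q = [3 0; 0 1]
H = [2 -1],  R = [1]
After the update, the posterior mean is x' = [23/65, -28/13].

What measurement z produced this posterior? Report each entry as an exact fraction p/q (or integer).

x̄ = F·x = [-2, 2]
P̄ = F·P·Fᵀ + Q = [6 -5; -5 20]
S = H·P̄·Hᵀ + R = [65]
K = P̄·Hᵀ·S⁻¹ = [17/65; -6/13]
x' − x̄ = [153/65, -54/13] = K·y
y = (KᵀK)⁻¹·Kᵀ·(x' − x̄) = [9]
z = y + H·x̄ = [9] + [-6] = [3]

z = [3]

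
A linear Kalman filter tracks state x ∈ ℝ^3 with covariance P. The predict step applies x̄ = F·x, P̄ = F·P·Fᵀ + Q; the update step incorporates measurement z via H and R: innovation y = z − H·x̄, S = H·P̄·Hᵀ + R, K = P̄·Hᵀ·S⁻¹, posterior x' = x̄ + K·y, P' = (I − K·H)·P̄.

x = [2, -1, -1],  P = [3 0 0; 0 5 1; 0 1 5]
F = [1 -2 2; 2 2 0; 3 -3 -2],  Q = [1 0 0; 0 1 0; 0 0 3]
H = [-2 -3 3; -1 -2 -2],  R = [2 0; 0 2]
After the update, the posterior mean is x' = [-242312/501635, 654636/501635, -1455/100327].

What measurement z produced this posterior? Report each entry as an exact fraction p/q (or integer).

z = [-3, -2]

x̄ = F·x = [2, 2, 11]
P̄ = F·P·Fᵀ + Q = [36 -10 17; -10 33 -16; 17 -16 107]
S = H·P̄·Hᵀ + R = [1370 -425; -425 498]
K = P̄·Hᵀ·S⁻¹ = [-16768/501635 -12935/100327; -73446/501635 -17371/100327; 16451/100327 -26051/100327]
x' − x̄ = [-1245582/501635, -348634/501635, -1105052/100327] = K·y
y = (KᵀK)⁻¹·Kᵀ·(x' − x̄) = [-26, 26]
z = y + H·x̄ = [-26, 26] + [23, -28] = [-3, -2]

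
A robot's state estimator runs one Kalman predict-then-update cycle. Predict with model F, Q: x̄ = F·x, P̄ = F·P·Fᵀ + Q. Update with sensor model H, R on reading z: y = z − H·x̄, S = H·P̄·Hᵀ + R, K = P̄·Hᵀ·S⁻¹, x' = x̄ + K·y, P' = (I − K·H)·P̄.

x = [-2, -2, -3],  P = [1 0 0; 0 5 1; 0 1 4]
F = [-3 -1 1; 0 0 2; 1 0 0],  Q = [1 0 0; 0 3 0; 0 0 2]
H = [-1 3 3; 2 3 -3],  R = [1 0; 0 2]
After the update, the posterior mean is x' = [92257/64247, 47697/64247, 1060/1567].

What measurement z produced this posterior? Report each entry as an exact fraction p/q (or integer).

z = [3, 3]

x̄ = F·x = [5, -6, -2]
P̄ = F·P·Fᵀ + Q = [17 6 -3; 6 19 0; -3 0 3]
S = H·P̄·Hᵀ + R = [198 101; 101 376]
K = P̄·Hᵀ·S⁻¹ = [-9169/64247 12886/64247; 12207/64247 8511/64247; 147/1567 -102/1567]
x' − x̄ = [-228978/64247, 433179/64247, 4194/1567] = K·y
y = (KᵀK)⁻¹·Kᵀ·(x' − x̄) = [32, 5]
z = y + H·x̄ = [32, 5] + [-29, -2] = [3, 3]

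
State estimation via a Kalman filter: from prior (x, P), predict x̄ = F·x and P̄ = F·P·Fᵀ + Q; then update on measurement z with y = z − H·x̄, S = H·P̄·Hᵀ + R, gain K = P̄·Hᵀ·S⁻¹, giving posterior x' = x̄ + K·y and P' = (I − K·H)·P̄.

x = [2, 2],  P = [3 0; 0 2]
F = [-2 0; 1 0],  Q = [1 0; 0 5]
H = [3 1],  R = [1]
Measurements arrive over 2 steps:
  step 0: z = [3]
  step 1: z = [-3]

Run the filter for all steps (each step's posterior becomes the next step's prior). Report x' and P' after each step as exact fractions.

step 0: x' = [23/30, 5/9], P' = [9/10 -7/3; -7/3 62/9]
step 1: x' = [-19/15, 7/9], P' = [19/25 -49/25; -49/25 442/75]

step 0: x̄ = F·x = [-4, 2]
step 0: P̄ = F·P·Fᵀ + Q = [13 -6; -6 8]
step 0: y = z − H·x̄ = [13]
step 0: S = H·P̄·Hᵀ + R = [90]
step 0: K = P̄·Hᵀ·S⁻¹ = [11/30; -1/9]
step 0: x' = x̄ + K·y = [23/30, 5/9]
step 0: P' = (I − K·H)·P̄ = [9/10 -7/3; -7/3 62/9]
step 1: x̄ = F·x = [-23/15, 23/30]
step 1: P̄ = F·P·Fᵀ + Q = [23/5 -9/5; -9/5 59/10]
step 1: y = z − H·x̄ = [5/6]
step 1: S = H·P̄·Hᵀ + R = [75/2]
step 1: K = P̄·Hᵀ·S⁻¹ = [8/25; 1/75]
step 1: x' = x̄ + K·y = [-19/15, 7/9]
step 1: P' = (I − K·H)·P̄ = [19/25 -49/25; -49/25 442/75]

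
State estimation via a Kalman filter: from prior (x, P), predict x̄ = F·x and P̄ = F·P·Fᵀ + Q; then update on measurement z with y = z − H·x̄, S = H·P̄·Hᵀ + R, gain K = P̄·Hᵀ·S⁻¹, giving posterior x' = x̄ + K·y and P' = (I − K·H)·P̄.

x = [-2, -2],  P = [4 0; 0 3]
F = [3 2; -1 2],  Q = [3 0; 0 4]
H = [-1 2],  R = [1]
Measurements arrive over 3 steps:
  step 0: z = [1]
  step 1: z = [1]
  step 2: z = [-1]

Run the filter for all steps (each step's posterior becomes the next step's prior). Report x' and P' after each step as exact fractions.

step 0: x̄ = F·x = [-10, -2]
step 0: P̄ = F·P·Fᵀ + Q = [51 0; 0 20]
step 0: y = z − H·x̄ = [-5]
step 0: S = H·P̄·Hᵀ + R = [132]
step 0: K = P̄·Hᵀ·S⁻¹ = [-17/44; 10/33]
step 0: x' = x̄ + K·y = [-355/44, -116/33]
step 0: P' = (I − K·H)·P̄ = [1377/44 170/11; 170/11 260/33]
step 1: x̄ = F·x = [-4123/132, 137/132]
step 1: P̄ = F·P·Fᵀ + Q = [66215/132 -73/132; -73/132 659/132]
step 1: y = z − H·x̄ = [-4265/132]
step 1: S = H·P̄·Hᵀ + R = [69275/132]
step 1: K = P̄·Hᵀ·S⁻¹ = [-66361/69275; 1391/69275]
step 1: x' = x̄ + K·y = [-3926/13855, 5391/13855]
step 1: P' = (I − K·H)·P̄ = [1388347/69275 660993/69275; 660993/69275 331192/69275]
step 2: x̄ = F·x = [-996/13855, 14708/13855]
step 2: P̄ = F·P·Fᵀ + Q = [21959632/69275 -196301/69275; -196301/69275 346243/69275]
step 2: y = z − H·x̄ = [-44267/13855]
step 2: S = H·P̄·Hᵀ + R = [24199083/69275]
step 2: K = P̄·Hᵀ·S⁻¹ = [-22352234/24199083; 888787/24199083]
step 2: x' = x̄ + K·y = [69676222/24199083, 22849237/24199083]
step 2: P' = (I − K·H)·P̄ = [458759908/24199083 218203837/24199083; 218203837/24199083 109546312/24199083]

step 0: x' = [-355/44, -116/33], P' = [1377/44 170/11; 170/11 260/33]
step 1: x' = [-3926/13855, 5391/13855], P' = [1388347/69275 660993/69275; 660993/69275 331192/69275]
step 2: x' = [69676222/24199083, 22849237/24199083], P' = [458759908/24199083 218203837/24199083; 218203837/24199083 109546312/24199083]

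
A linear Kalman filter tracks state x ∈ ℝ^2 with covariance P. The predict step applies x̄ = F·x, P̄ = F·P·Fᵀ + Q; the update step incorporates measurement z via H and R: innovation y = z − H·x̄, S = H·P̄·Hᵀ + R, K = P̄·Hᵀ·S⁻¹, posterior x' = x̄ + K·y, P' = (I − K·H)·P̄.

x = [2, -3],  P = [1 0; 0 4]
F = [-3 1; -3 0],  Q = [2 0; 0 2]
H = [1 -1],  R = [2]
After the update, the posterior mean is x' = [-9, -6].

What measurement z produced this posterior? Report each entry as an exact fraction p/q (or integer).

z = [-3]

x̄ = F·x = [-9, -6]
P̄ = F·P·Fᵀ + Q = [15 9; 9 11]
S = H·P̄·Hᵀ + R = [10]
K = P̄·Hᵀ·S⁻¹ = [3/5; -1/5]
x' − x̄ = [0, 0] = K·y
y = (KᵀK)⁻¹·Kᵀ·(x' − x̄) = [0]
z = y + H·x̄ = [0] + [-3] = [-3]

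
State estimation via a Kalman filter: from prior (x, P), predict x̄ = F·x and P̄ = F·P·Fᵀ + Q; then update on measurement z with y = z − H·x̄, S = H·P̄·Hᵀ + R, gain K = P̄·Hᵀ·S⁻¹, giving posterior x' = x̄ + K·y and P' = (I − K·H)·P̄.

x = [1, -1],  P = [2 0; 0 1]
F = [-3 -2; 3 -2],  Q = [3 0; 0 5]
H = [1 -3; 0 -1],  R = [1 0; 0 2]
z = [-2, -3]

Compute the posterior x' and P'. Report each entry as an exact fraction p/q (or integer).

x̄ = F·x = [-1, 5]
P̄ = F·P·Fᵀ + Q = [25 -14; -14 27]
y = z − H·x̄ = [14, 2]
S = H·P̄·Hᵀ + R = [353 95; 95 29]
K = P̄·Hᵀ·S⁻¹ = [613/1212 -1423/1212; -95/606 -253/606]
x' = x̄ + K·y = [377/101, 199/101]
P' = (I − K·H)·P̄ = [9151/1212 1423/606; 1423/606 253/303]

x' = [377/101, 199/101]
P' = [9151/1212 1423/606; 1423/606 253/303]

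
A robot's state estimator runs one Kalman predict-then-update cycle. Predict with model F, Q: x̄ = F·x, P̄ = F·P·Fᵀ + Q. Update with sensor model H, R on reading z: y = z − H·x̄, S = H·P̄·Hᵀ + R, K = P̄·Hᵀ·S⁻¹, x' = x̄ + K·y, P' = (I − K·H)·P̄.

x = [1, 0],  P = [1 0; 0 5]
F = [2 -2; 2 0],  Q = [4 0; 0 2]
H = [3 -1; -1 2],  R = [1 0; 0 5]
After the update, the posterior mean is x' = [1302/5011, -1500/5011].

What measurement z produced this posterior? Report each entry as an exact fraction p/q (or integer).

x̄ = F·x = [2, 2]
P̄ = F·P·Fᵀ + Q = [28 4; 4 6]
S = H·P̄·Hᵀ + R = [235 -68; -68 41]
K = P̄·Hᵀ·S⁻¹ = [1920/5011 740/5011; 790/5011 2288/5011]
x' − x̄ = [-8720/5011, -11522/5011] = K·y
y = (KᵀK)⁻¹·Kᵀ·(x' − x̄) = [-3, -4]
z = y + H·x̄ = [-3, -4] + [4, 2] = [1, -2]

z = [1, -2]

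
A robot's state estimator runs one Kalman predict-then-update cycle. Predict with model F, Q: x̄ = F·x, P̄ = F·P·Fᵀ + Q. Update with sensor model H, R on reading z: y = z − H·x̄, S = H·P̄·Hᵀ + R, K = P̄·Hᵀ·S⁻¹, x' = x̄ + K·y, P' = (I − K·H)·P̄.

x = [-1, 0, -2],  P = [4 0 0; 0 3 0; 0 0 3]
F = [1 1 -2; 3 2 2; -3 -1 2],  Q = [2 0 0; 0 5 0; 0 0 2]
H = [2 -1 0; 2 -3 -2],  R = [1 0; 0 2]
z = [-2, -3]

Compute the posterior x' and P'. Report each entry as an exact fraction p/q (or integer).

x̄ = F·x = [3, -7, -1]
P̄ = F·P·Fᵀ + Q = [21 6 -27; 6 65 -30; -27 -30 53]
y = z − H·x̄ = [-15, -32]
S = H·P̄·Hᵀ + R = [126 279; 279 667]
K = P̄·Hᵀ·S⁻¹ = [250/689 -24/689; -1034/6201 -79/689; 1174/2067 -236/689]
x' = x̄ + K·y = [-915/689, -1715/2067, 993/689]
P' = (I − K·H)·P̄ = [7341/689 14432/689 -14283/689; 14432/689 260810/6201 -86872/2067; -14283/689 -86872/2067 29389/689]

x' = [-915/689, -1715/2067, 993/689]
P' = [7341/689 14432/689 -14283/689; 14432/689 260810/6201 -86872/2067; -14283/689 -86872/2067 29389/689]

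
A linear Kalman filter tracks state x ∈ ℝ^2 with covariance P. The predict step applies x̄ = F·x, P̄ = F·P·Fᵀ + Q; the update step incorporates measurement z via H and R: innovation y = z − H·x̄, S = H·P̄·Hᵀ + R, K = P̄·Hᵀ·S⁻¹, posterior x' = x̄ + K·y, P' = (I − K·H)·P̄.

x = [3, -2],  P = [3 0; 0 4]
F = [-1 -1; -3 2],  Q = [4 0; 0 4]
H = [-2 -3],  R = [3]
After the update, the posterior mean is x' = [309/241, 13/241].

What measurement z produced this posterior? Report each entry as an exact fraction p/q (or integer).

z = [-3]

x̄ = F·x = [-1, -13]
P̄ = F·P·Fᵀ + Q = [11 1; 1 47]
S = H·P̄·Hᵀ + R = [482]
K = P̄·Hᵀ·S⁻¹ = [-25/482; -143/482]
x' − x̄ = [550/241, 3146/241] = K·y
y = (KᵀK)⁻¹·Kᵀ·(x' − x̄) = [-44]
z = y + H·x̄ = [-44] + [41] = [-3]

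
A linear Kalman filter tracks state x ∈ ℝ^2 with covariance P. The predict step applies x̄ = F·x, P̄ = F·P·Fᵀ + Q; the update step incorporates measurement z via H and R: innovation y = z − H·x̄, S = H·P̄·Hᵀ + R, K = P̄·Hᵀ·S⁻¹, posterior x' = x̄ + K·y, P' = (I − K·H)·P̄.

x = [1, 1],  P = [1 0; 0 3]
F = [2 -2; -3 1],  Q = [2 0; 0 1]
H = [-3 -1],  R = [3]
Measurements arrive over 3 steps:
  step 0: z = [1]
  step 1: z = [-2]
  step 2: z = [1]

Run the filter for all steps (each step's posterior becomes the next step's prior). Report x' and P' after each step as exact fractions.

step 0: x' = [21/53, -235/106], P' = [72/53 -153/53; -153/53 849/106]
step 1: x' = [24938/34033, -3481/34033], P' = [38810/34033 -71772/34033; -71772/34033 182487/34033]
step 2: x' = [56838/1116193, -1232599/1116193], P' = [8942410/7813351 -16596390/7813351; -16596390/7813351 42230406/7813351]

step 0: x̄ = F·x = [0, -2]
step 0: P̄ = F·P·Fᵀ + Q = [18 -12; -12 13]
step 0: y = z − H·x̄ = [-1]
step 0: S = H·P̄·Hᵀ + R = [106]
step 0: K = P̄·Hᵀ·S⁻¹ = [-21/53; 23/106]
step 0: x' = x̄ + K·y = [21/53, -235/106]
step 0: P' = (I − K·H)·P̄ = [72/53 -153/53; -153/53 849/106]
step 1: x̄ = F·x = [277/53, -361/106]
step 1: P̄ = F·P·Fᵀ + Q = [3316/53 -2505/53; -2505/53 4087/106]
step 1: y = z − H·x̄ = [1089/106]
step 1: S = H·P̄·Hᵀ + R = [34033/106]
step 1: K = P̄·Hᵀ·S⁻¹ = [-14886/34033; 10943/34033]
step 1: x' = x̄ + K·y = [24938/34033, -3481/34033]
step 1: P' = (I − K·H)·P̄ = [38810/34033 -71772/34033; -71772/34033 182487/34033]
step 2: x̄ = F·x = [56838/34033, -78295/34033]
step 2: P̄ = F·P·Fᵀ + Q = [1527430/34033 -1172010/34033; -1172010/34033 996442/34033]
step 2: y = z − H·x̄ = [126252/34033]
step 2: S = H·P̄·Hᵀ + R = [7813351/34033]
step 2: K = P̄·Hᵀ·S⁻¹ = [-3410280/7813351; 2519588/7813351]
step 2: x' = x̄ + K·y = [56838/1116193, -1232599/1116193]
step 2: P' = (I − K·H)·P̄ = [8942410/7813351 -16596390/7813351; -16596390/7813351 42230406/7813351]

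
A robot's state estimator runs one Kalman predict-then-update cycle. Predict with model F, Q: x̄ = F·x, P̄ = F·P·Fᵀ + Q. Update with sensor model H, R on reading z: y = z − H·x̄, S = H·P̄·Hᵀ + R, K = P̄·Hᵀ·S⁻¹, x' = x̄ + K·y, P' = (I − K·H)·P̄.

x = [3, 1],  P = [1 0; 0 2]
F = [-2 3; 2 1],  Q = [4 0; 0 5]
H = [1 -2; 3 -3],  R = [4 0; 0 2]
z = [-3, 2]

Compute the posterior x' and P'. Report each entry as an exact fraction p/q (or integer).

x̄ = F·x = [-3, 7]
P̄ = F·P·Fᵀ + Q = [26 2; 2 11]
y = z − H·x̄ = [14, 32]
S = H·P̄·Hᵀ + R = [66 126; 126 299]
K = P̄·Hᵀ·S⁻¹ = [-1247/1929 330/643; -1289/1929 123/643]
x' = x̄ + K·y = [8435/1929, 7265/1929]
P' = (I − K·H)·P̄ = [6308/1929 5648/1929; 5648/1929 5402/1929]

x' = [8435/1929, 7265/1929]
P' = [6308/1929 5648/1929; 5648/1929 5402/1929]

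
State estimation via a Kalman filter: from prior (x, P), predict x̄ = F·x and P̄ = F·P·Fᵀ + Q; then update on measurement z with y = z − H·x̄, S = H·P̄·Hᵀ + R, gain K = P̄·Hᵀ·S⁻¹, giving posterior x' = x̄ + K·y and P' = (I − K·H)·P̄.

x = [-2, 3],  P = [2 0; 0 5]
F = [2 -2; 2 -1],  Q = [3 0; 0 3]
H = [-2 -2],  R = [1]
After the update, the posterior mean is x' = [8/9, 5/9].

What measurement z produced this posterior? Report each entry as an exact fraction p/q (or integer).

z = [-3]

x̄ = F·x = [-10, -7]
P̄ = F·P·Fᵀ + Q = [31 18; 18 16]
S = H·P̄·Hᵀ + R = [333]
K = P̄·Hᵀ·S⁻¹ = [-98/333; -68/333]
x' − x̄ = [98/9, 68/9] = K·y
y = (KᵀK)⁻¹·Kᵀ·(x' − x̄) = [-37]
z = y + H·x̄ = [-37] + [34] = [-3]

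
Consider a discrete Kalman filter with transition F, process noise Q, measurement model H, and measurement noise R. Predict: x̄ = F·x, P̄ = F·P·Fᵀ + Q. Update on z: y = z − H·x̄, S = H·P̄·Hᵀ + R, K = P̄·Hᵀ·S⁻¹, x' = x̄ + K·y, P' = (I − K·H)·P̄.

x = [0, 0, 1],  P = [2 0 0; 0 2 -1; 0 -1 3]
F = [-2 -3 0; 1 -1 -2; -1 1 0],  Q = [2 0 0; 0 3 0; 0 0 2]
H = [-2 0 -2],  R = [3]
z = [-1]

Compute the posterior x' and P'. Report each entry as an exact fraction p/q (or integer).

x' = [52/123, -86/41, 8/123]
P' = [740/123 44/41 -662/123; 44/41 567/41 -50/41; -662/123 -50/41 674/123]

x̄ = F·x = [0, -2, 0]
P̄ = F·P·Fᵀ + Q = [28 -4 -2; -4 15 -2; -2 -2 6]
y = z − H·x̄ = [-1]
S = H·P̄·Hᵀ + R = [123]
K = P̄·Hᵀ·S⁻¹ = [-52/123; 4/41; -8/123]
x' = x̄ + K·y = [52/123, -86/41, 8/123]
P' = (I − K·H)·P̄ = [740/123 44/41 -662/123; 44/41 567/41 -50/41; -662/123 -50/41 674/123]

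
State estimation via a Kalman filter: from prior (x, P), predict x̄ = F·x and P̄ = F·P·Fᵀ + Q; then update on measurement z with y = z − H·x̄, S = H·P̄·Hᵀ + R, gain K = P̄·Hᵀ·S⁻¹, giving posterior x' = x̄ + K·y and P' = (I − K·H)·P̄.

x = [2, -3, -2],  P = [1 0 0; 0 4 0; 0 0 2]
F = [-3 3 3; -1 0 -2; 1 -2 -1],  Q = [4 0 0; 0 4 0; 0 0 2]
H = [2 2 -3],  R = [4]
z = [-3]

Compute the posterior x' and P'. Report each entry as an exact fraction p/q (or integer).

x̄ = F·x = [-21, 2, 10]
P̄ = F·P·Fᵀ + Q = [67 -9 -33; -9 13 3; -33 3 21]
y = z − H·x̄ = [65]
S = H·P̄·Hᵀ + R = [801]
K = P̄·Hᵀ·S⁻¹ = [215/801; -1/801; -41/267]
x' = x̄ + K·y = [-2846/801, 1537/801, 5/267]
P' = (I − K·H)·P̄ = [7442/801 -6994/801 4/267; -6994/801 10412/801 760/267; 4/267 760/267 188/89]

x' = [-2846/801, 1537/801, 5/267]
P' = [7442/801 -6994/801 4/267; -6994/801 10412/801 760/267; 4/267 760/267 188/89]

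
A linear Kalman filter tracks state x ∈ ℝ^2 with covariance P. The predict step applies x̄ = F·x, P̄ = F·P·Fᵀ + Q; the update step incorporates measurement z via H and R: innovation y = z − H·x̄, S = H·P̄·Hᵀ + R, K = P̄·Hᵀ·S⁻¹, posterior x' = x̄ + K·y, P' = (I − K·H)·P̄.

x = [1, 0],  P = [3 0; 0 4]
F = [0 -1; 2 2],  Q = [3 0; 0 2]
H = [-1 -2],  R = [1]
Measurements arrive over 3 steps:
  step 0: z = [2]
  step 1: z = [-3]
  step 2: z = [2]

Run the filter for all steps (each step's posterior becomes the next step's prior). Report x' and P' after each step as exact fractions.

step 0: x̄ = F·x = [0, 2]
step 0: P̄ = F·P·Fᵀ + Q = [7 -8; -8 30]
step 0: y = z − H·x̄ = [6]
step 0: S = H·P̄·Hᵀ + R = [96]
step 0: K = P̄·Hᵀ·S⁻¹ = [3/32; -13/24]
step 0: x' = x̄ + K·y = [9/16, -5/4]
step 0: P' = (I − K·H)·P̄ = [197/32 -25/8; -25/8 11/6]
step 1: x̄ = F·x = [5/4, -11/8]
step 1: P̄ = F·P·Fᵀ + Q = [29/6 31/12; 31/12 215/24]
step 1: y = z − H·x̄ = [-9/2]
step 1: S = H·P̄·Hᵀ + R = [52]
step 1: K = P̄·Hᵀ·S⁻¹ = [-5/26; -41/104]
step 1: x' = x̄ + K·y = [55/26, 83/208]
step 1: P' = (I − K·H)·P̄ = [227/78 -53/39; -53/39 547/624]
step 2: x̄ = F·x = [-83/208, 523/104]
step 2: P̄ = F·P·Fᵀ + Q = [2419/624 301/312; 301/312 979/156]
step 2: y = z − H·x̄ = [2425/208]
step 2: S = H·P̄·Hᵀ + R = [21115/624]
step 2: K = P̄·Hᵀ·S⁻¹ = [-3623/21115; -8434/21115]
step 2: x' = x̄ + K·y = [-10133/4223, 1571/4223]
step 2: P' = (I − K·H)·P̄ = [60819/21115 -28598/21115; -28598/21115 18516/21115]

step 0: x' = [9/16, -5/4], P' = [197/32 -25/8; -25/8 11/6]
step 1: x' = [55/26, 83/208], P' = [227/78 -53/39; -53/39 547/624]
step 2: x' = [-10133/4223, 1571/4223], P' = [60819/21115 -28598/21115; -28598/21115 18516/21115]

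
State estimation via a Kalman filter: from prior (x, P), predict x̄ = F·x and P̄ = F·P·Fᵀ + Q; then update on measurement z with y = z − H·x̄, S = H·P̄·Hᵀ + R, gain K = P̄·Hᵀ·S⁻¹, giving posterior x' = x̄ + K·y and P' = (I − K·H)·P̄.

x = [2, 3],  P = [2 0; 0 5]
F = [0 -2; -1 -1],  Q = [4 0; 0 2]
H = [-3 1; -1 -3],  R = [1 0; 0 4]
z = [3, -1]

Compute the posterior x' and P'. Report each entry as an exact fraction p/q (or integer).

x' = [-10586/12429, 4469/12429]
P' = [1604/12429 1084/12429; 1084/12429 4328/12429]

x̄ = F·x = [-6, -5]
P̄ = F·P·Fᵀ + Q = [24 10; 10 9]
y = z − H·x̄ = [-10, -22]
S = H·P̄·Hᵀ + R = [166 125; 125 169]
K = P̄·Hᵀ·S⁻¹ = [-3728/12429 -1214/12429; 1076/12429 -3517/12429]
x' = x̄ + K·y = [-10586/12429, 4469/12429]
P' = (I − K·H)·P̄ = [1604/12429 1084/12429; 1084/12429 4328/12429]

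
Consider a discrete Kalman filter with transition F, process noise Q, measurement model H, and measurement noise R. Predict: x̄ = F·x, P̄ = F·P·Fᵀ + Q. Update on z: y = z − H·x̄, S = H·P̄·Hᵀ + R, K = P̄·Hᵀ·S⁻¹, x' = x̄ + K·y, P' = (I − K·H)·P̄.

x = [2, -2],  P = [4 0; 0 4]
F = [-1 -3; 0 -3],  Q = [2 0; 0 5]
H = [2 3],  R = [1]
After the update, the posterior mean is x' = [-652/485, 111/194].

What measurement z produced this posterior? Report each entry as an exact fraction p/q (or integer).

z = [-1]

x̄ = F·x = [4, 6]
P̄ = F·P·Fᵀ + Q = [42 36; 36 41]
S = H·P̄·Hᵀ + R = [970]
K = P̄·Hᵀ·S⁻¹ = [96/485; 39/194]
x' − x̄ = [-2592/485, -1053/194] = K·y
y = (KᵀK)⁻¹·Kᵀ·(x' − x̄) = [-27]
z = y + H·x̄ = [-27] + [26] = [-1]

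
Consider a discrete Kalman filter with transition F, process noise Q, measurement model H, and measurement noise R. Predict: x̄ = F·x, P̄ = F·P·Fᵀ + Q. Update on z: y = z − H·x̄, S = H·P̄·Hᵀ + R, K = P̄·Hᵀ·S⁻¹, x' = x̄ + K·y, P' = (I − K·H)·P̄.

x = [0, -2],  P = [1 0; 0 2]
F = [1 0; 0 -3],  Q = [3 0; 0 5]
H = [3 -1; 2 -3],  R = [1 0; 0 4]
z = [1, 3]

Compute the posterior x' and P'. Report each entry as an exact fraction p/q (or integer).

x' = [168/1657, -3823/4971]
P' = [404/1657 552/1657; 552/1657 3772/4971]

x̄ = F·x = [0, 6]
P̄ = F·P·Fᵀ + Q = [4 0; 0 23]
y = z − H·x̄ = [7, 21]
S = H·P̄·Hᵀ + R = [60 93; 93 227]
K = P̄·Hᵀ·S⁻¹ = [660/1657 -212/1657; 1196/4971 -667/1657]
x' = x̄ + K·y = [168/1657, -3823/4971]
P' = (I − K·H)·P̄ = [404/1657 552/1657; 552/1657 3772/4971]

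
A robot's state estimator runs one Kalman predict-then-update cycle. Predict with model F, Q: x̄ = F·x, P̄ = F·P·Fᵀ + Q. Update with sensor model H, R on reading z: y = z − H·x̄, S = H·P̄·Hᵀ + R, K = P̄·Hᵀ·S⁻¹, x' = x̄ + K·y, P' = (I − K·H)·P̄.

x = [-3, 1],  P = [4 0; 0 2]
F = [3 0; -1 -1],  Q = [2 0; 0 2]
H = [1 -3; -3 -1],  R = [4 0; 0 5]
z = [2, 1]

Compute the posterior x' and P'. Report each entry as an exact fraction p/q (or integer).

x' = [-1948/9021, -2144/3007]
P' = [4300/9021 40/3007; 40/3007 1120/3007]

x̄ = F·x = [-9, 2]
P̄ = F·P·Fᵀ + Q = [38 -12; -12 8]
y = z − H·x̄ = [17, -24]
S = H·P̄·Hᵀ + R = [186 -186; -186 283]
K = P̄·Hᵀ·S⁻¹ = [985/9021 -28/97; -830/3007 -8/97]
x' = x̄ + K·y = [-1948/9021, -2144/3007]
P' = (I − K·H)·P̄ = [4300/9021 40/3007; 40/3007 1120/3007]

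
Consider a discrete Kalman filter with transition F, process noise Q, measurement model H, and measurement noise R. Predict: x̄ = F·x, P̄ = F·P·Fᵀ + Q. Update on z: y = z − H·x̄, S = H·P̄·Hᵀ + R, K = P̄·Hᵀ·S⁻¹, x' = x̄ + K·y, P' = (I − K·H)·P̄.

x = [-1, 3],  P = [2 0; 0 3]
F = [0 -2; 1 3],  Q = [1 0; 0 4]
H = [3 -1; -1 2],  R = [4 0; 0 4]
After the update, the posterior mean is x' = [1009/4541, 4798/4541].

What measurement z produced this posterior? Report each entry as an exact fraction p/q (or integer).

x̄ = F·x = [-6, 8]
P̄ = F·P·Fᵀ + Q = [13 -18; -18 33]
S = H·P̄·Hᵀ + R = [262 -231; -231 221]
K = P̄·Hᵀ·S⁻¹ = [1278/4541 329/4541; 177/4541 1911/4541]
x' − x̄ = [28255/4541, -31530/4541] = K·y
y = (KᵀK)⁻¹·Kᵀ·(x' − x̄) = [27, -19]
z = y + H·x̄ = [27, -19] + [-26, 22] = [1, 3]

z = [1, 3]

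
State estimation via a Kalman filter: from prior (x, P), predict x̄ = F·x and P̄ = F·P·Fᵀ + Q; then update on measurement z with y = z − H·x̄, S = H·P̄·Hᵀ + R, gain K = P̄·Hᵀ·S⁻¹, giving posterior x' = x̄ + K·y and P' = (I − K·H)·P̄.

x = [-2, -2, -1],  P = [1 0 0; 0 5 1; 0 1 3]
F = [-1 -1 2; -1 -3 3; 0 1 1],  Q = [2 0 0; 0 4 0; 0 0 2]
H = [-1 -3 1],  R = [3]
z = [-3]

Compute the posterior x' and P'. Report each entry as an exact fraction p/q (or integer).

x̄ = F·x = [2, 5, -3]
P̄ = F·P·Fᵀ + Q = [16 25 2; 25 59 -6; 2 -6 12]
y = z − H·x̄ = [17]
S = H·P̄·Hᵀ + R = [744]
K = P̄·Hᵀ·S⁻¹ = [-89/744; -26/93; 7/186]
x' = x̄ + K·y = [-25/744, 23/93, -439/186]
P' = (I − K·H)·P̄ = [3983/744 11/93 995/186; 11/93 79/93 170/93; 995/186 170/93 1018/93]

x' = [-25/744, 23/93, -439/186]
P' = [3983/744 11/93 995/186; 11/93 79/93 170/93; 995/186 170/93 1018/93]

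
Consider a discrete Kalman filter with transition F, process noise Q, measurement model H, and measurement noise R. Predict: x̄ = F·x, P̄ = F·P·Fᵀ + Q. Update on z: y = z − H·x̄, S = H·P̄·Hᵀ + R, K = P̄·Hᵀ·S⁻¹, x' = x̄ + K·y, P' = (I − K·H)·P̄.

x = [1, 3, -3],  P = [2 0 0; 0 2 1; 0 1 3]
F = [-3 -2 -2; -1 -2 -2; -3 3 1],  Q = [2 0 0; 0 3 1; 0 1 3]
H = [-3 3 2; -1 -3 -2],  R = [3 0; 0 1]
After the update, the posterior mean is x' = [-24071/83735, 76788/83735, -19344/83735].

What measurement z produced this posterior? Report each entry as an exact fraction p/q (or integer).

x̄ = F·x = [-3, -1, 3]
P̄ = F·P·Fᵀ + Q = [48 34 -8; 34 33 -19; -8 -19 48]
S = H·P̄·Hᵀ + R = [180 55; 55 482]
K = P̄·Hᵀ·S⁻¹ = [-20586/83735 -4186/16747; -14537/83735 -2969/16747; 32071/83735 -1809/16747]
x' − x̄ = [227134/83735, 160523/83735, -270549/83735] = K·y
y = (KᵀK)⁻¹·Kᵀ·(x' − x̄) = [-9, -2]
z = y + H·x̄ = [-9, -2] + [12, 0] = [3, -2]

z = [3, -2]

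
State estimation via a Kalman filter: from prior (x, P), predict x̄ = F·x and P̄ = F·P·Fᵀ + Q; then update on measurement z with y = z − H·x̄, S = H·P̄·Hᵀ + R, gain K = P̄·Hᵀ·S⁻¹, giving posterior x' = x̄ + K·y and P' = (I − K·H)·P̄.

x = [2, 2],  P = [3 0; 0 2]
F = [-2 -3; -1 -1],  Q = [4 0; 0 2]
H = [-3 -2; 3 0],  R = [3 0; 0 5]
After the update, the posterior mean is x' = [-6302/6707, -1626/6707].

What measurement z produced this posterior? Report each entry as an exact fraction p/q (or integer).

x̄ = F·x = [-10, -4]
P̄ = F·P·Fᵀ + Q = [34 12; 12 7]
S = H·P̄·Hᵀ + R = [481 -378; -378 311]
K = P̄·Hᵀ·S⁻¹ = [-630/6707 1434/6707; -1942/6707 -1584/6707]
x' − x̄ = [60768/6707, 25202/6707] = K·y
y = (KᵀK)⁻¹·Kᵀ·(x' − x̄) = [-35, 27]
z = y + H·x̄ = [-35, 27] + [38, -30] = [3, -3]

z = [3, -3]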